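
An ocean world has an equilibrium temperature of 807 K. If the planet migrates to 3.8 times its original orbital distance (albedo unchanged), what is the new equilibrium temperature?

T_eq ≈ 414 K

T_eq ∝ L^(1/4) · d^(−1/2).
T′ = 807 / 3.8^(1/2) = 414 K.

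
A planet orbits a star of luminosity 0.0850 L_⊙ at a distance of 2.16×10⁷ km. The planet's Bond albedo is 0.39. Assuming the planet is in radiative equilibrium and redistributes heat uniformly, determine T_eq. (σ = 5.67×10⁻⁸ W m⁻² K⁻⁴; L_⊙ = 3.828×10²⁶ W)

d = 2.16×10⁷ km = 2.16×10¹⁰ m.
L = 0.0850 × 3.828×10²⁶ = 3.25×10²⁵ W.
Flux: S = L/(4πd²) = 3.25×10²⁵/(4π×(2.16×10¹⁰)²) = 5550 W m⁻².
Energy balance: absorbed = emitted ⇒ πR²·S(1−A) = 4πR²·σT_eq⁴, so T_eq⁴ = S(1−A)/(4σ).
T_eq = [5550 × 0.61 / (4 × 5.67×10⁻⁸)]^(1/4) = (1.49×10¹⁰)^(1/4) = 350 K.

T_eq ≈ 350 K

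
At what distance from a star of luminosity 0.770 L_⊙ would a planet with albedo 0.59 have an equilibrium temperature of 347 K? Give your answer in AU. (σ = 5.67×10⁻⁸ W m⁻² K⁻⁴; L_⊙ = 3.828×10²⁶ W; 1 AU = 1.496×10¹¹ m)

L = 0.770 × 3.828×10²⁶ = 2.95×10²⁶ W.
From T_eq⁴ = L(1−A)/(16πσd²): d = √[L(1−A)/(16πσT_eq⁴)].
d = √[2.95×10²⁶ × 0.41 / (16π × 5.67×10⁻⁸ × (347)⁴)] = 5.41×10¹⁰ m = 0.361 AU.

d ≈ 0.361 AU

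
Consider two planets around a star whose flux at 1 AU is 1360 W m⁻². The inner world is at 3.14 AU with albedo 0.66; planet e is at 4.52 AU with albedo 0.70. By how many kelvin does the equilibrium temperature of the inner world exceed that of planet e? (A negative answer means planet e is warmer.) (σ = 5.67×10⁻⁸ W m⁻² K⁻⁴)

T_eq = [S₀(1−A)/(4σd²)]^(1/4), so T ∝ (1−A)^(1/4) / √d.
T₁ = [1360×0.34/(4×5.67×10⁻⁸×3.14²)]^(1/4) = 119.92 K.
T₂ = [1360×0.30/(4×5.67×10⁻⁸×4.52²)]^(1/4) = 96.87 K.

ΔT ≈ 23.0 K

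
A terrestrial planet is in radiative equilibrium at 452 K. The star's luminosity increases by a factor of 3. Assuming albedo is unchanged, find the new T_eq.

T_eq ∝ L^(1/4) · d^(−1/2).
T′ = 452 × 3^(1/4) = 595 K.

T_eq ≈ 595 K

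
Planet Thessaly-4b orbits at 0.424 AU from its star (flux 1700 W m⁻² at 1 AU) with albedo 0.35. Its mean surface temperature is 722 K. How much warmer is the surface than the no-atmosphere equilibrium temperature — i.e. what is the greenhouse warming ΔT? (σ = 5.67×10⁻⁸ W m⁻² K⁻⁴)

S = 1700/0.424² = 9456 W m⁻².
T_eq = [S(1−A)/(4σ)]^(1/4) = [9456×0.65/(4×5.67×10⁻⁸)]^(1/4) = 405.7 K.
ΔT = T_surf − T_eq = 722 − 405.7.

ΔT ≈ 316.3 K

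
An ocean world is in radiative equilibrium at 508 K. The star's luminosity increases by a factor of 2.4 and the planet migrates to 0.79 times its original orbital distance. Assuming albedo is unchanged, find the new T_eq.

T_eq ≈ 711 K

T_eq ∝ L^(1/4) · d^(−1/2).
T′ = 508 × 2.4^(1/4) / 0.79^(1/2) = 711 K.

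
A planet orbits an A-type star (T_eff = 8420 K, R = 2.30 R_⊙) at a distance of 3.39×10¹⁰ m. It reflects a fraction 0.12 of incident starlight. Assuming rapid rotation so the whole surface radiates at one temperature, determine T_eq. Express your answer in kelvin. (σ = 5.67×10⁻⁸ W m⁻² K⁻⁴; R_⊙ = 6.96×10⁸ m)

R_⋆ = 2.30 × 6.96×10⁸ = 1.60×10⁹ m.
L = 4πR_⋆²σT_⋆⁴ = 4π(1.60×10⁹)² × 5.67×10⁻⁸ × (8420)⁴ = 9.18×10²⁷ W.
S = L/(4πd²) = 6.35×10⁵ W m⁻².
Energy balance: absorbed = emitted ⇒ πR²·S(1−A) = 4πR²·σT_eq⁴, so T_eq⁴ = S(1−A)/(4σ).
T_eq = [6.35×10⁵ × 0.88 / (4 × 5.67×10⁻⁸)]^(1/4) = (2.47×10¹²)^(1/4) = 1250 K.

T_eq ≈ 1250 K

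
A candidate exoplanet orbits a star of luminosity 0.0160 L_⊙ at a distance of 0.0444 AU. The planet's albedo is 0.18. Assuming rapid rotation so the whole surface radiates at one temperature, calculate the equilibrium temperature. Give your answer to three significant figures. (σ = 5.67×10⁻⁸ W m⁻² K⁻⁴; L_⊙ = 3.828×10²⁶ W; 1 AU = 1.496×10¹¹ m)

T_eq ≈ 447 K

d = 0.0444 AU = 6.64×10⁹ m.
L = 0.0160 × 3.828×10²⁶ = 6.12×10²⁴ W.
Flux: S = L/(4πd²) = 6.12×10²⁴/(4π×(6.64×10⁹)²) = 1.10×10⁴ W m⁻².
Energy balance: absorbed = emitted ⇒ πR²·S(1−A) = 4πR²·σT_eq⁴, so T_eq⁴ = S(1−A)/(4σ).
T_eq = [1.10×10⁴ × 0.82 / (4 × 5.67×10⁻⁸)]^(1/4) = (3.99×10¹⁰)^(1/4) = 447 K.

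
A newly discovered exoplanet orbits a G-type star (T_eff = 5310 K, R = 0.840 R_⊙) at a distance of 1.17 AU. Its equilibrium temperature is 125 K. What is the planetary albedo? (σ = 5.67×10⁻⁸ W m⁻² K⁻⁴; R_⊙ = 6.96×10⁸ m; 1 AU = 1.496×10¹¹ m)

A ≈ 0.89

R_⋆ = 0.840 × 6.96×10⁸ = 5.85×10⁸ m.
d = 1.17 AU = 1.75×10¹¹ m.
L = 4πR_⋆²σT_⋆⁴ = 4π(5.85×10⁸)² × 5.67×10⁻⁸ × (5310)⁴ = 1.94×10²⁶ W.
S = L/(4πd²) = 503 W m⁻².
From T_eq⁴ = S(1−A)/(4σ): 1−A = 4σT_eq⁴/S.
1−A = 4 × 5.67×10⁻⁸ × (125)⁴ / 503 = 0.110.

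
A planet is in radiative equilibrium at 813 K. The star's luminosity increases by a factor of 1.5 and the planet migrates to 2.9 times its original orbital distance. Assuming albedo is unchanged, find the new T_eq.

T_eq ∝ L^(1/4) · d^(−1/2).
T′ = 813 × 1.5^(1/4) / 2.9^(1/2) = 528 K.

T_eq ≈ 528 K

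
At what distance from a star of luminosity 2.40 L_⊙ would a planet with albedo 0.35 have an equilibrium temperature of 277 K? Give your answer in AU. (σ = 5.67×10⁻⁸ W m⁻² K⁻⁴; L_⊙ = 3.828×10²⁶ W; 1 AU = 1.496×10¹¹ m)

d ≈ 1.26 AU

L = 2.40 × 3.828×10²⁶ = 9.19×10²⁶ W.
From T_eq⁴ = L(1−A)/(16πσd²): d = √[L(1−A)/(16πσT_eq⁴)].
d = √[9.19×10²⁶ × 0.65 / (16π × 5.67×10⁻⁸ × (277)⁴)] = 1.89×10¹¹ m = 1.26 AU.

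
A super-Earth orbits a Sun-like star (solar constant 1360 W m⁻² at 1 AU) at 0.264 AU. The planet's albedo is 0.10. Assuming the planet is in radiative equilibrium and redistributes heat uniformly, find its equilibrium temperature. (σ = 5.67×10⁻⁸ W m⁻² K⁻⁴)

T_eq ≈ 528 K

Flux at 0.264 AU: S = 1360/0.264² = 1.95×10⁴ W m⁻².
Energy balance: absorbed = emitted ⇒ πR²·S(1−A) = 4πR²·σT_eq⁴, so T_eq⁴ = S(1−A)/(4σ).
T_eq = [1.95×10⁴ × 0.90 / (4 × 5.67×10⁻⁸)]^(1/4) = (7.74×10¹⁰)^(1/4) = 528 K.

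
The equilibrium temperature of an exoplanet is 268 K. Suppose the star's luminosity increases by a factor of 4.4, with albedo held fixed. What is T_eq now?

T_eq ∝ L^(1/4) · d^(−1/2).
T′ = 268 × 4.4^(1/4) = 388 K.

T_eq ≈ 388 K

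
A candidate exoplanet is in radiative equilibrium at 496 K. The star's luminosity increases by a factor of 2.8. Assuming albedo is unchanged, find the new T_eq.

T_eq ≈ 642 K

T_eq ∝ L^(1/4) · d^(−1/2).
T′ = 496 × 2.8^(1/4) = 642 K.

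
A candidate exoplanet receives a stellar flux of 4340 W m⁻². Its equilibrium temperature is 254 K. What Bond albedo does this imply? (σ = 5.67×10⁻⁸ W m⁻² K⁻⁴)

From T_eq⁴ = S(1−A)/(4σ): 1−A = 4σT_eq⁴/S.
1−A = 4 × 5.67×10⁻⁸ × (254)⁴ / 4340 = 0.218.

A ≈ 0.78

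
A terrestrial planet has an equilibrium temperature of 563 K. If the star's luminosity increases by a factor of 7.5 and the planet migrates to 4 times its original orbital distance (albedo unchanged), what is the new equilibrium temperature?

T_eq ≈ 466 K

T_eq ∝ L^(1/4) · d^(−1/2).
T′ = 563 × 7.5^(1/4) / 4^(1/2) = 466 K.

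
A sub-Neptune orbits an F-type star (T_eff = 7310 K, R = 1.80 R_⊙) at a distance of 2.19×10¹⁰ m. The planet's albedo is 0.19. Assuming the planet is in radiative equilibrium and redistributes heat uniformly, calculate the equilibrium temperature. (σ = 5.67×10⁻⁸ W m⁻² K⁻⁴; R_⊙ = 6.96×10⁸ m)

T_eq ≈ 1170 K

R_⋆ = 1.80 × 6.96×10⁸ = 1.25×10⁹ m.
L = 4πR_⋆²σT_⋆⁴ = 4π(1.25×10⁹)² × 5.67×10⁻⁸ × (7310)⁴ = 3.19×10²⁷ W.
S = L/(4πd²) = 5.30×10⁵ W m⁻².
Energy balance: absorbed = emitted ⇒ πR²·S(1−A) = 4πR²·σT_eq⁴, so T_eq⁴ = S(1−A)/(4σ).
T_eq = [5.30×10⁵ × 0.81 / (4 × 5.67×10⁻⁸)]^(1/4) = (1.89×10¹²)^(1/4) = 1170 K.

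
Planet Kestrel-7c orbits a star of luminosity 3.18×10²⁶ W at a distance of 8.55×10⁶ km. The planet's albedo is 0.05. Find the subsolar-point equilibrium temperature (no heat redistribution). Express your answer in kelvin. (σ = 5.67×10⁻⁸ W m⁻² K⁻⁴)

T_ss ≈ 1550 K

d = 8.55×10⁶ km = 8.55×10⁹ m.
Flux: S = L/(4πd²) = 3.18×10²⁶/(4π×(8.55×10⁹)²) = 3.46×10⁵ W m⁻².
At the subsolar point the surface absorbs S(1−A) and emits σT⁴ per unit area — no factor of 4, since only the local patch is in balance.
T = [3.46×10⁵ × 0.95 / 5.67×10⁻⁸]^(1/4) = (5.80×10¹²)^(1/4) = 1550 K.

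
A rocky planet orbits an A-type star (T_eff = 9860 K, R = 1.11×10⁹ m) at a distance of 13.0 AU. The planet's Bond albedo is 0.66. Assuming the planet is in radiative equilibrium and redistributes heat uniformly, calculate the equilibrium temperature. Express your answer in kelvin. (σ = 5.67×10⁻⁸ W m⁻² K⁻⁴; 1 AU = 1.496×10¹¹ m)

d = 13.0 AU = 1.94×10¹² m.
L = 4πR_⋆²σT_⋆⁴ = 4π(1.11×10⁹)² × 5.67×10⁻⁸ × (9860)⁴ = 8.30×10²⁷ W.
S = L/(4πd²) = 175 W m⁻².
Energy balance: absorbed = emitted ⇒ πR²·S(1−A) = 4πR²·σT_eq⁴, so T_eq⁴ = S(1−A)/(4σ).
T_eq = [175 × 0.34 / (4 × 5.67×10⁻⁸)]^(1/4) = (2.62×10⁸)^(1/4) = 127 K.

T_eq ≈ 127 K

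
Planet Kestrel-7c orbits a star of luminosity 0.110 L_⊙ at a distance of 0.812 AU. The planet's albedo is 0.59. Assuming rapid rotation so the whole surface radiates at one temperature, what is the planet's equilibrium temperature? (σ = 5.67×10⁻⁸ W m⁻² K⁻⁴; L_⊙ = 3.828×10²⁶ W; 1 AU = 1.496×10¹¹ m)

T_eq ≈ 142 K

d = 0.812 AU = 1.21×10¹¹ m.
L = 0.110 × 3.828×10²⁶ = 4.21×10²⁵ W.
Flux: S = L/(4πd²) = 4.21×10²⁵/(4π×(1.21×10¹¹)²) = 227 W m⁻².
Energy balance: absorbed = emitted ⇒ πR²·S(1−A) = 4πR²·σT_eq⁴, so T_eq⁴ = S(1−A)/(4σ).
T_eq = [227 × 0.41 / (4 × 5.67×10⁻⁸)]^(1/4) = (4.11×10⁸)^(1/4) = 142 K.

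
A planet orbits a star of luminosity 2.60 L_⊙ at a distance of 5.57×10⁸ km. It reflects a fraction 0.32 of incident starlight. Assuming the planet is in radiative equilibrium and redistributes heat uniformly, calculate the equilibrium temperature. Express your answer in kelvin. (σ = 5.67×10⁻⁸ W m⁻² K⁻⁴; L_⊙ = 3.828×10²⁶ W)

d = 5.57×10⁸ km = 5.57×10¹¹ m.
L = 2.60 × 3.828×10²⁶ = 9.95×10²⁶ W.
Flux: S = L/(4πd²) = 9.95×10²⁶/(4π×(5.57×10¹¹)²) = 255 W m⁻².
Energy balance: absorbed = emitted ⇒ πR²·S(1−A) = 4πR²·σT_eq⁴, so T_eq⁴ = S(1−A)/(4σ).
T_eq = [255 × 0.68 / (4 × 5.67×10⁻⁸)]^(1/4) = (7.65×10⁸)^(1/4) = 166 K.

T_eq ≈ 166 K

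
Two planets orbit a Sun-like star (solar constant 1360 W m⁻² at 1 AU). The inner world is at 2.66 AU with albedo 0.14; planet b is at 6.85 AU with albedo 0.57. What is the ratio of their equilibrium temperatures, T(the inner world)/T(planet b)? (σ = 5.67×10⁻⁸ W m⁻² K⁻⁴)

T_eq = [S₀(1−A)/(4σd²)]^(1/4), so T ∝ (1−A)^(1/4) / √d.
T₁ = [1360×0.86/(4×5.67×10⁻⁸×2.66²)]^(1/4) = 164.31 K.
T₂ = [1360×0.43/(4×5.67×10⁻⁸×6.85²)]^(1/4) = 86.10 K.

T₁/T₂ ≈ 1.908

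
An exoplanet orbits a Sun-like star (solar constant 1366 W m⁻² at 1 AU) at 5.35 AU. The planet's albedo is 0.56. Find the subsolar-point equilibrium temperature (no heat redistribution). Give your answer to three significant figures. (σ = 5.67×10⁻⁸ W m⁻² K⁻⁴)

T_ss ≈ 139 K

Flux at 5.35 AU: S = 1366/5.35² = 47.7 W m⁻².
At the subsolar point the surface absorbs S(1−A) and emits σT⁴ per unit area — no factor of 4, since only the local patch is in balance.
T = [47.7 × 0.44 / 5.67×10⁻⁸]^(1/4) = (3.70×10⁸)^(1/4) = 139 K.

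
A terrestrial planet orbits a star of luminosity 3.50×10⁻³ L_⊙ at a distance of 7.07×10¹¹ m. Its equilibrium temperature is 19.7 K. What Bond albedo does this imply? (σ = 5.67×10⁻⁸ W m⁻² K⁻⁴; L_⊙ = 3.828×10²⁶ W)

A ≈ 0.84

L = 3.50×10⁻³ × 3.828×10²⁶ = 1.34×10²⁴ W.
Flux: S = L/(4πd²) = 1.34×10²⁴/(4π×(7.07×10¹¹)²) = 0.213 W m⁻².
From T_eq⁴ = S(1−A)/(4σ): 1−A = 4σT_eq⁴/S.
1−A = 4 × 5.67×10⁻⁸ × (19.7)⁴ / 0.213 = 0.160.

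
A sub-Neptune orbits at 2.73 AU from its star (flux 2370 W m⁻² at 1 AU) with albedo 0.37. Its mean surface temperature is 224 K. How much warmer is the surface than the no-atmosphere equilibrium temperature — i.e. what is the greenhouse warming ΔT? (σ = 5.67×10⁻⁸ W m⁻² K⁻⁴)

S = 2370/2.73² = 318.0 W m⁻².
T_eq = [S(1−A)/(4σ)]^(1/4) = [318.0×0.63/(4×5.67×10⁻⁸)]^(1/4) = 172.4 K.
ΔT = T_surf − T_eq = 224 − 172.4.

ΔT ≈ 51.6 K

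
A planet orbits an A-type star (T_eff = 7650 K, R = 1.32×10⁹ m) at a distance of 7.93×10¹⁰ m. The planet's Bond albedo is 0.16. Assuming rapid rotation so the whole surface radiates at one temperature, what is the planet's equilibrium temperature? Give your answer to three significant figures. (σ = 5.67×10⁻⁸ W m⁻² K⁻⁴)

T_eq ≈ 668 K

L = 4πR_⋆²σT_⋆⁴ = 4π(1.32×10⁹)² × 5.67×10⁻⁸ × (7650)⁴ = 4.25×10²⁷ W.
S = L/(4πd²) = 5.38×10⁴ W m⁻².
Energy balance: absorbed = emitted ⇒ πR²·S(1−A) = 4πR²·σT_eq⁴, so T_eq⁴ = S(1−A)/(4σ).
T_eq = [5.38×10⁴ × 0.84 / (4 × 5.67×10⁻⁸)]^(1/4) = (1.99×10¹¹)^(1/4) = 668 K.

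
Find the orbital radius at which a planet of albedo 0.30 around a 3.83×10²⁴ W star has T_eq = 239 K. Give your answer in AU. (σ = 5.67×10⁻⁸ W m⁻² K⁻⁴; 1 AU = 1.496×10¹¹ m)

From T_eq⁴ = L(1−A)/(16πσd²): d = √[L(1−A)/(16πσT_eq⁴)].
d = √[3.83×10²⁴ × 0.70 / (16π × 5.67×10⁻⁸ × (239)⁴)] = 1.70×10¹⁰ m = 0.113 AU.

d ≈ 0.113 AU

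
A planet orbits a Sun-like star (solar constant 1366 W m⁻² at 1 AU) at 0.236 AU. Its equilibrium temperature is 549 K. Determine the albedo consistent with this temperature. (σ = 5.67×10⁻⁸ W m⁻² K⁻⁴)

Flux at 0.236 AU: S = 1366/0.236² = 2.45×10⁴ W m⁻².
From T_eq⁴ = S(1−A)/(4σ): 1−A = 4σT_eq⁴/S.
1−A = 4 × 5.67×10⁻⁸ × (549)⁴ / 2.45×10⁴ = 0.840.

A ≈ 0.16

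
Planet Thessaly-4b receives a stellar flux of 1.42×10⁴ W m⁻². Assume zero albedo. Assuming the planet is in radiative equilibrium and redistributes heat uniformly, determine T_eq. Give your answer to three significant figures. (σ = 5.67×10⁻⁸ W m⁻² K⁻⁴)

Energy balance: absorbed = emitted ⇒ πR²·S(1−A) = 4πR²·σT_eq⁴, so T_eq⁴ = S(1−A)/(4σ).
T_eq = [1.42×10⁴ × 1.00 / (4 × 5.67×10⁻⁸)]^(1/4) = (6.26×10¹⁰)^(1/4) = 500 K.

T_eq ≈ 500 K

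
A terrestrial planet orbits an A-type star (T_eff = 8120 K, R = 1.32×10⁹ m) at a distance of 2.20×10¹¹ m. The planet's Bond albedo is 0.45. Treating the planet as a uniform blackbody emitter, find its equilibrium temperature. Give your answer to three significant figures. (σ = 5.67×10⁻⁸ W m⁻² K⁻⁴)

L = 4πR_⋆²σT_⋆⁴ = 4π(1.32×10⁹)² × 5.67×10⁻⁸ × (8120)⁴ = 5.40×10²⁷ W.
S = L/(4πd²) = 8870 W m⁻².
Energy balance: absorbed = emitted ⇒ πR²·S(1−A) = 4πR²·σT_eq⁴, so T_eq⁴ = S(1−A)/(4σ).
T_eq = [8870 × 0.55 / (4 × 5.67×10⁻⁸)]^(1/4) = (2.15×10¹⁰)^(1/4) = 383 K.

T_eq ≈ 383 K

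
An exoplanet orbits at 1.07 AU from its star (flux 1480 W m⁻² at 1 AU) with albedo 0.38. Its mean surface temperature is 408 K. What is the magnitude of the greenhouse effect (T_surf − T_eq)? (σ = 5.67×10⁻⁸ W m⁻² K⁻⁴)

ΔT ≈ 164.2 K

S = 1480/1.07² = 1293 W m⁻².
T_eq = [S(1−A)/(4σ)]^(1/4) = [1293×0.62/(4×5.67×10⁻⁸)]^(1/4) = 243.8 K.
ΔT = T_surf − T_eq = 408 − 243.8.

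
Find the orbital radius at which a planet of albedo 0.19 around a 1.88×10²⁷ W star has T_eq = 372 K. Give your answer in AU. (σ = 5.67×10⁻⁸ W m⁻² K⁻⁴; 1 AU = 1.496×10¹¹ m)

d ≈ 1.12 AU

From T_eq⁴ = L(1−A)/(16πσd²): d = √[L(1−A)/(16πσT_eq⁴)].
d = √[1.88×10²⁷ × 0.81 / (16π × 5.67×10⁻⁸ × (372)⁴)] = 1.67×10¹¹ m = 1.12 AU.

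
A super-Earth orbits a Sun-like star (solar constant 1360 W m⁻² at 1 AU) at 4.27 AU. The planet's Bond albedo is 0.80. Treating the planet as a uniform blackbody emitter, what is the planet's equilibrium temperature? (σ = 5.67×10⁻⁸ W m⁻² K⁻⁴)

Flux at 4.27 AU: S = 1360/4.27² = 74.6 W m⁻².
Energy balance: absorbed = emitted ⇒ πR²·S(1−A) = 4πR²·σT_eq⁴, so T_eq⁴ = S(1−A)/(4σ).
T_eq = [74.6 × 0.20 / (4 × 5.67×10⁻⁸)]^(1/4) = (6.58×10⁷)^(1/4) = 90.1 K.

T_eq ≈ 90.1 K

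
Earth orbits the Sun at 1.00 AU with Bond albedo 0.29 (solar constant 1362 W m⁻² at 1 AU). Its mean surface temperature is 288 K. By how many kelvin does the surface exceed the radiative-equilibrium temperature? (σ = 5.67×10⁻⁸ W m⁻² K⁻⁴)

ΔT ≈ 32.5 K

S = 1362/1.00² = 1362 W m⁻².
T_eq = [S(1−A)/(4σ)]^(1/4) = [1362×0.71/(4×5.67×10⁻⁸)]^(1/4) = 255.5 K.
ΔT = T_surf − T_eq = 288 − 255.5.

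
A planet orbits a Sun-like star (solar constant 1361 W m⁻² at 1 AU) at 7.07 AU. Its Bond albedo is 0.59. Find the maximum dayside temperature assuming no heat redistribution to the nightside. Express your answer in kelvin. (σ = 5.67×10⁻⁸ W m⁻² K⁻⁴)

T_ss ≈ 118 K

Flux at 7.07 AU: S = 1361/7.07² = 27.2 W m⁻².
With no redistribution each surface element balances locally: S(1−A) = σT⁴.
T = [27.2 × 0.41 / 5.67×10⁻⁸]^(1/4) = (1.97×10⁸)^(1/4) = 118 K.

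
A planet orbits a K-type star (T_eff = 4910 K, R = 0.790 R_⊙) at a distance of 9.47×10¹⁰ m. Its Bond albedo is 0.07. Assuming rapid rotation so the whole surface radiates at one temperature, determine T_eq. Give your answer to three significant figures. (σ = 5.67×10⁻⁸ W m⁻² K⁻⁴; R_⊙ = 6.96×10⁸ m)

T_eq ≈ 260 K

R_⋆ = 0.790 × 6.96×10⁸ = 5.50×10⁸ m.
L = 4πR_⋆²σT_⋆⁴ = 4π(5.50×10⁸)² × 5.67×10⁻⁸ × (4910)⁴ = 1.25×10²⁶ W.
S = L/(4πd²) = 1110 W m⁻².
Energy balance: absorbed = emitted ⇒ πR²·S(1−A) = 4πR²·σT_eq⁴, so T_eq⁴ = S(1−A)/(4σ).
T_eq = [1110 × 0.93 / (4 × 5.67×10⁻⁸)]^(1/4) = (4.56×10⁹)^(1/4) = 260 K.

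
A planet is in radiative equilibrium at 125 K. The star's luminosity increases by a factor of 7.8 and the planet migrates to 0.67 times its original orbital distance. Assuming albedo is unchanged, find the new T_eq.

T_eq ∝ L^(1/4) · d^(−1/2).
T′ = 125 × 7.8^(1/4) / 0.67^(1/2) = 255 K.

T_eq ≈ 255 K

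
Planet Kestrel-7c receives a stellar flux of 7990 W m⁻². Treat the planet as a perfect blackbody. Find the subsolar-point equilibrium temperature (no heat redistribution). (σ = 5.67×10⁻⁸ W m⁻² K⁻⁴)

T_ss ≈ 613 K

At the subsolar point the surface absorbs S(1−A) and emits σT⁴ per unit area — no factor of 4, since only the local patch is in balance.
T = [7990 × 1.00 / 5.67×10⁻⁸]^(1/4) = (1.41×10¹¹)^(1/4) = 613 K.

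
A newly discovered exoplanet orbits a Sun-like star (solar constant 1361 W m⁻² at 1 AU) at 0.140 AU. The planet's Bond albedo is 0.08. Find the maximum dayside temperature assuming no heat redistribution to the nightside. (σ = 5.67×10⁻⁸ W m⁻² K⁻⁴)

Flux at 0.140 AU: S = 1361/0.140² = 6.94×10⁴ W m⁻².
With no redistribution each surface element balances locally: S(1−A) = σT⁴.
T = [6.94×10⁴ × 0.92 / 5.67×10⁻⁸]^(1/4) = (1.13×10¹²)^(1/4) = 1030 K.

T_ss ≈ 1030 K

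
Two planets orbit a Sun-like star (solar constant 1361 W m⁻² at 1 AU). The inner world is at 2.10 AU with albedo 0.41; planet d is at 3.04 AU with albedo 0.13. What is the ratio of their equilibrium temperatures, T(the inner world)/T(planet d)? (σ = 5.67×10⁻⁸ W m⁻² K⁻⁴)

T_eq = [S₀(1−A)/(4σd²)]^(1/4), so T ∝ (1−A)^(1/4) / √d.
T₁ = [1361×0.59/(4×5.67×10⁻⁸×2.10²)]^(1/4) = 168.33 K.
T₂ = [1361×0.87/(4×5.67×10⁻⁸×3.04²)]^(1/4) = 154.17 K.

T₁/T₂ ≈ 1.092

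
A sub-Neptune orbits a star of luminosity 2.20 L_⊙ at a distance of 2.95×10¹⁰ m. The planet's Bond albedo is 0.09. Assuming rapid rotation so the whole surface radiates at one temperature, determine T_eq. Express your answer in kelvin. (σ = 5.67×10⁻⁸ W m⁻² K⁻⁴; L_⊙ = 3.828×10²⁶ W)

L = 2.20 × 3.828×10²⁶ = 8.42×10²⁶ W.
Flux: S = L/(4πd²) = 8.42×10²⁶/(4π×(2.95×10¹⁰)²) = 7.70×10⁴ W m⁻².
Energy balance: absorbed = emitted ⇒ πR²·S(1−A) = 4πR²·σT_eq⁴, so T_eq⁴ = S(1−A)/(4σ).
T_eq = [7.70×10⁴ × 0.91 / (4 × 5.67×10⁻⁸)]^(1/4) = (3.09×10¹¹)^(1/4) = 746 K.

T_eq ≈ 746 K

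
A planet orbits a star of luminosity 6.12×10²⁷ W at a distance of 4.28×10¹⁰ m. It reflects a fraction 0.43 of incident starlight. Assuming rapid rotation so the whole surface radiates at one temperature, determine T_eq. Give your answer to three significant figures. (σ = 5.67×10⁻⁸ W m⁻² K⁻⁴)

Flux: S = L/(4πd²) = 6.12×10²⁷/(4π×(4.28×10¹⁰)²) = 2.66×10⁵ W m⁻².
Energy balance: absorbed = emitted ⇒ πR²·S(1−A) = 4πR²·σT_eq⁴, so T_eq⁴ = S(1−A)/(4σ).
T_eq = [2.66×10⁵ × 0.57 / (4 × 5.67×10⁻⁸)]^(1/4) = (6.68×10¹¹)^(1/4) = 904 K.

T_eq ≈ 904 K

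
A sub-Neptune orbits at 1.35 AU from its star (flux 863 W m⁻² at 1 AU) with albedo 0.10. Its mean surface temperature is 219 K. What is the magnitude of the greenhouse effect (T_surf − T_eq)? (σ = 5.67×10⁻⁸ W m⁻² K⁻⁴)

S = 863/1.35² = 473.5 W m⁻².
T_eq = [S(1−A)/(4σ)]^(1/4) = [473.5×0.90/(4×5.67×10⁻⁸)]^(1/4) = 208.2 K.
ΔT = T_surf − T_eq = 219 − 208.2.

ΔT ≈ 10.8 K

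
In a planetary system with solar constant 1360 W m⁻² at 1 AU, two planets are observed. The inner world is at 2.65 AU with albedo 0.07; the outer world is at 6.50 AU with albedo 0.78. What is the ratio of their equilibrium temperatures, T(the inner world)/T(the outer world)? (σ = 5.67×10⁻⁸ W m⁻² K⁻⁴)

T_eq = [S₀(1−A)/(4σd²)]^(1/4), so T ∝ (1−A)^(1/4) / √d.
T₁ = [1360×0.93/(4×5.67×10⁻⁸×2.65²)]^(1/4) = 167.87 K.
T₂ = [1360×0.22/(4×5.67×10⁻⁸×6.50²)]^(1/4) = 74.75 K.

T₁/T₂ ≈ 2.246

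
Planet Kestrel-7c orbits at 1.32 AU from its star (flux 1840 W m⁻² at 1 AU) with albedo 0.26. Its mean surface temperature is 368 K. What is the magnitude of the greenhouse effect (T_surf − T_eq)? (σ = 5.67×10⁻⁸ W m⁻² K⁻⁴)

ΔT ≈ 125.7 K

S = 1840/1.32² = 1056 W m⁻².
T_eq = [S(1−A)/(4σ)]^(1/4) = [1056×0.74/(4×5.67×10⁻⁸)]^(1/4) = 242.3 K.
ΔT = T_surf − T_eq = 368 − 242.3.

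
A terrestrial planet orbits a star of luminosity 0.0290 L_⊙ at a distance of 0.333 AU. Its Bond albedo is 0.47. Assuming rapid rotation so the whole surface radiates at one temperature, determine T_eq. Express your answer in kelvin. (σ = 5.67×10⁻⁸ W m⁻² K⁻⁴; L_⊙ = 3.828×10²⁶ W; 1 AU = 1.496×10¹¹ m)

T_eq ≈ 170 K

d = 0.333 AU = 4.98×10¹⁰ m.
L = 0.0290 × 3.828×10²⁶ = 1.11×10²⁵ W.
Flux: S = L/(4πd²) = 1.11×10²⁵/(4π×(4.98×10¹⁰)²) = 356 W m⁻².
Energy balance: absorbed = emitted ⇒ πR²·S(1−A) = 4πR²·σT_eq⁴, so T_eq⁴ = S(1−A)/(4σ).
T_eq = [356 × 0.53 / (4 × 5.67×10⁻⁸)]^(1/4) = (8.32×10⁸)^(1/4) = 170 K.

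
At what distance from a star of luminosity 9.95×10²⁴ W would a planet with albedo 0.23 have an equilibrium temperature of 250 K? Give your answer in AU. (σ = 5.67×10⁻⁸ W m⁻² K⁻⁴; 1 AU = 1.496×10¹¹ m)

From T_eq⁴ = L(1−A)/(16πσd²): d = √[L(1−A)/(16πσT_eq⁴)].
d = √[9.95×10²⁴ × 0.77 / (16π × 5.67×10⁻⁸ × (250)⁴)] = 2.62×10¹⁰ m = 0.175 AU.

d ≈ 0.175 AU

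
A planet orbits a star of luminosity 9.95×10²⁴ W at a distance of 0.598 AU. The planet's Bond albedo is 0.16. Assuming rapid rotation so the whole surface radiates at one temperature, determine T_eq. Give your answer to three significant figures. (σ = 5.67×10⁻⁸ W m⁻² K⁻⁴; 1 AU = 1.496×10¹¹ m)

T_eq ≈ 138 K

d = 0.598 AU = 8.95×10¹⁰ m.
Flux: S = L/(4πd²) = 9.95×10²⁴/(4π×(8.95×10¹⁰)²) = 98.9 W m⁻².
Energy balance: absorbed = emitted ⇒ πR²·S(1−A) = 4πR²·σT_eq⁴, so T_eq⁴ = S(1−A)/(4σ).
T_eq = [98.9 × 0.84 / (4 × 5.67×10⁻⁸)]^(1/4) = (3.66×10⁸)^(1/4) = 138 K.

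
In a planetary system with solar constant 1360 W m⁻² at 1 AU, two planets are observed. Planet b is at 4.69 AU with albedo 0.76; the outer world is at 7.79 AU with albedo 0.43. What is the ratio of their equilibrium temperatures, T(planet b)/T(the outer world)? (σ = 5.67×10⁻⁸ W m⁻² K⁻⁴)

T₁/T₂ ≈ 1.038

T_eq = [S₀(1−A)/(4σd²)]^(1/4), so T ∝ (1−A)^(1/4) / √d.
T₁ = [1360×0.24/(4×5.67×10⁻⁸×4.69²)]^(1/4) = 89.94 K.
T₂ = [1360×0.57/(4×5.67×10⁻⁸×7.79²)]^(1/4) = 86.63 K.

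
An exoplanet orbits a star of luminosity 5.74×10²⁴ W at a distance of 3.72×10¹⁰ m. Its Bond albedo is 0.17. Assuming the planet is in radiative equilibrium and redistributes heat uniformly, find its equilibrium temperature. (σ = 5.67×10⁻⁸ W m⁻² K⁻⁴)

T_eq ≈ 186 K

Flux: S = L/(4πd²) = 5.74×10²⁴/(4π×(3.72×10¹⁰)²) = 330 W m⁻².
Energy balance: absorbed = emitted ⇒ πR²·S(1−A) = 4πR²·σT_eq⁴, so T_eq⁴ = S(1−A)/(4σ).
T_eq = [330 × 0.83 / (4 × 5.67×10⁻⁸)]^(1/4) = (1.21×10⁹)^(1/4) = 186 K.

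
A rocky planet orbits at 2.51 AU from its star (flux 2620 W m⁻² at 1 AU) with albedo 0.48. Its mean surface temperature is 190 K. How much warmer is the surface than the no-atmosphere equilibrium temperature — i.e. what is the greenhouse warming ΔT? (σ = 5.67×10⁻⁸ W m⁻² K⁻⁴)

ΔT ≈ 14.3 K

S = 2620/2.51² = 415.9 W m⁻².
T_eq = [S(1−A)/(4σ)]^(1/4) = [415.9×0.52/(4×5.67×10⁻⁸)]^(1/4) = 175.7 K.
ΔT = T_surf − T_eq = 190 − 175.7.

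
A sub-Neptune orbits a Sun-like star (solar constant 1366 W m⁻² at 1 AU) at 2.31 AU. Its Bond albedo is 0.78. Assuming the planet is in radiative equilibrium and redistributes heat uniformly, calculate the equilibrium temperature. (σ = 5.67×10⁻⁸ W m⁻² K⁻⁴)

Flux at 2.31 AU: S = 1366/2.31² = 256 W m⁻².
Energy balance: absorbed = emitted ⇒ πR²·S(1−A) = 4πR²·σT_eq⁴, so T_eq⁴ = S(1−A)/(4σ).
T_eq = [256 × 0.22 / (4 × 5.67×10⁻⁸)]^(1/4) = (2.48×10⁸)^(1/4) = 126 K.

T_eq ≈ 126 K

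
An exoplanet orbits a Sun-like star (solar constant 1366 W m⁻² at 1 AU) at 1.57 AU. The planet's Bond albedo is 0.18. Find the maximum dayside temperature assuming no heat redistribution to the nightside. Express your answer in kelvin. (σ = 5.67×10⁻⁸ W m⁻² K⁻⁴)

T_ss ≈ 299 K

Flux at 1.57 AU: S = 1366/1.57² = 554 W m⁻².
With no redistribution each surface element balances locally: S(1−A) = σT⁴.
T = [554 × 0.82 / 5.67×10⁻⁸]^(1/4) = (8.01×10⁹)^(1/4) = 299 K.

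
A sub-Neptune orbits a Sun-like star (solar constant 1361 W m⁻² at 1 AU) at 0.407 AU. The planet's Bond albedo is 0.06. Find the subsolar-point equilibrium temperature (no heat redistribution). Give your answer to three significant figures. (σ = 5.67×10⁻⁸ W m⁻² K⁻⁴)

Flux at 0.407 AU: S = 1361/0.407² = 8220 W m⁻².
At the subsolar point the surface absorbs S(1−A) and emits σT⁴ per unit area — no factor of 4, since only the local patch is in balance.
T = [8220 × 0.94 / 5.67×10⁻⁸]^(1/4) = (1.36×10¹¹)^(1/4) = 608 K.

T_ss ≈ 608 K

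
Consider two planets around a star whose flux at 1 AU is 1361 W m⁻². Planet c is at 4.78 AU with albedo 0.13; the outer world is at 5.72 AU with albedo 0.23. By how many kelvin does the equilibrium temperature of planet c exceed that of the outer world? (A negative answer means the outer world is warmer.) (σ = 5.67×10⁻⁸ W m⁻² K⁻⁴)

ΔT ≈ 13.9 K

T_eq = [S₀(1−A)/(4σd²)]^(1/4), so T ∝ (1−A)^(1/4) / √d.
T₁ = [1361×0.87/(4×5.67×10⁻⁸×4.78²)]^(1/4) = 122.95 K.
T₂ = [1361×0.77/(4×5.67×10⁻⁸×5.72²)]^(1/4) = 109.01 K.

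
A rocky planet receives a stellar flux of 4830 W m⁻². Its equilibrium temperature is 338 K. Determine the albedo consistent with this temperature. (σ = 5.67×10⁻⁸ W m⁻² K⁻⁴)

From T_eq⁴ = S(1−A)/(4σ): 1−A = 4σT_eq⁴/S.
1−A = 4 × 5.67×10⁻⁸ × (338)⁴ / 4830 = 0.613.

A ≈ 0.39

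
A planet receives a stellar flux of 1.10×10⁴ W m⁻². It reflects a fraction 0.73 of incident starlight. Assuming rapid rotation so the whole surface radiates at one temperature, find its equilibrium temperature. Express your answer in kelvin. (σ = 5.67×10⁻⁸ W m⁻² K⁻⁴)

T_eq ≈ 338 K

Energy balance: absorbed = emitted ⇒ πR²·S(1−A) = 4πR²·σT_eq⁴, so T_eq⁴ = S(1−A)/(4σ).
T_eq = [1.10×10⁴ × 0.27 / (4 × 5.67×10⁻⁸)]^(1/4) = (1.31×10¹⁰)^(1/4) = 338 K.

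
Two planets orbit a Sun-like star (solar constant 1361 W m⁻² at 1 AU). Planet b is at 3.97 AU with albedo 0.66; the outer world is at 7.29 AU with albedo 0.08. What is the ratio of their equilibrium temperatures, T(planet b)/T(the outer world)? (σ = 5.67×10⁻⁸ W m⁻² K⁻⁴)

T_eq = [S₀(1−A)/(4σd²)]^(1/4), so T ∝ (1−A)^(1/4) / √d.
T₁ = [1361×0.34/(4×5.67×10⁻⁸×3.97²)]^(1/4) = 106.67 K.
T₂ = [1361×0.92/(4×5.67×10⁻⁸×7.29²)]^(1/4) = 100.96 K.

T₁/T₂ ≈ 1.057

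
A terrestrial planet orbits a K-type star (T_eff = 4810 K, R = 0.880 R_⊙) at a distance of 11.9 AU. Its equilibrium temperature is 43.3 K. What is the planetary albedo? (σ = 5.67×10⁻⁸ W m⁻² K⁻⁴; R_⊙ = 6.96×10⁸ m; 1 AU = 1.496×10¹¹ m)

A ≈ 0.78

R_⋆ = 0.880 × 6.96×10⁸ = 6.12×10⁸ m.
d = 11.9 AU = 1.78×10¹² m.
L = 4πR_⋆²σT_⋆⁴ = 4π(6.12×10⁸)² × 5.67×10⁻⁸ × (4810)⁴ = 1.43×10²⁶ W.
S = L/(4πd²) = 3.59 W m⁻².
From T_eq⁴ = S(1−A)/(4σ): 1−A = 4σT_eq⁴/S.
1−A = 4 × 5.67×10⁻⁸ × (43.3)⁴ / 3.59 = 0.222.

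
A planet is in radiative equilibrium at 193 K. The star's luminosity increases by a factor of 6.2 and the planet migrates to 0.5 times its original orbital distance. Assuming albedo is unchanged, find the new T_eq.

T_eq ≈ 431 K

T_eq ∝ L^(1/4) · d^(−1/2).
T′ = 193 × 6.2^(1/4) / 0.5^(1/2) = 431 K.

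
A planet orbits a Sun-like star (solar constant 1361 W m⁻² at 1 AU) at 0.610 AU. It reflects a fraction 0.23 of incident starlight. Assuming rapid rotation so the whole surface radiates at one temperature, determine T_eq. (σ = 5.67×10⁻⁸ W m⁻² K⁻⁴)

Flux at 0.610 AU: S = 1361/0.610² = 3660 W m⁻².
Energy balance: absorbed = emitted ⇒ πR²·S(1−A) = 4πR²·σT_eq⁴, so T_eq⁴ = S(1−A)/(4σ).
T_eq = [3660 × 0.77 / (4 × 5.67×10⁻⁸)]^(1/4) = (1.24×10¹⁰)^(1/4) = 334 K.

T_eq ≈ 334 K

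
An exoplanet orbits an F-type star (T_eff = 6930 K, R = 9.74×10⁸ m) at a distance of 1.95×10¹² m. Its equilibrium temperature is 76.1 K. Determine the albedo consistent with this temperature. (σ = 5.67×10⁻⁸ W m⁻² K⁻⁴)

L = 4πR_⋆²σT_⋆⁴ = 4π(9.74×10⁸)² × 5.67×10⁻⁸ × (6930)⁴ = 1.56×10²⁷ W.
S = L/(4πd²) = 32.6 W m⁻².
From T_eq⁴ = S(1−A)/(4σ): 1−A = 4σT_eq⁴/S.
1−A = 4 × 5.67×10⁻⁸ × (76.1)⁴ / 32.6 = 0.233.

A ≈ 0.77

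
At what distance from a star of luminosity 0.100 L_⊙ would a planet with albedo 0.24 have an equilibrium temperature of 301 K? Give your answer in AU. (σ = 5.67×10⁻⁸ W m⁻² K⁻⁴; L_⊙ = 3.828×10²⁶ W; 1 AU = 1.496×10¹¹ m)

L = 0.100 × 3.828×10²⁶ = 3.83×10²⁵ W.
From T_eq⁴ = L(1−A)/(16πσd²): d = √[L(1−A)/(16πσT_eq⁴)].
d = √[3.83×10²⁵ × 0.76 / (16π × 5.67×10⁻⁸ × (301)⁴)] = 3.53×10¹⁰ m = 0.236 AU.

d ≈ 0.236 AU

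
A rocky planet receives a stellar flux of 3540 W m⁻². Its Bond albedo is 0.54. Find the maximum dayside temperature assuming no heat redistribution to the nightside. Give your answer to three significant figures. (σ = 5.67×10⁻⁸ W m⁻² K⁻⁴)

T_ss ≈ 412 K

With no redistribution each surface element balances locally: S(1−A) = σT⁴.
T = [3540 × 0.46 / 5.67×10⁻⁸]^(1/4) = (2.87×10¹⁰)^(1/4) = 412 K.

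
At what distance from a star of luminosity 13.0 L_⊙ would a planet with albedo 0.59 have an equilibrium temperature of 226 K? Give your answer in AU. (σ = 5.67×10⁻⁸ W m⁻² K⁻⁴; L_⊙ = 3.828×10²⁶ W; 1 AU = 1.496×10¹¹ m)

d ≈ 3.50 AU

L = 13.0 × 3.828×10²⁶ = 4.98×10²⁷ W.
From T_eq⁴ = L(1−A)/(16πσd²): d = √[L(1−A)/(16πσT_eq⁴)].
d = √[4.98×10²⁷ × 0.41 / (16π × 5.67×10⁻⁸ × (226)⁴)] = 5.24×10¹¹ m = 3.50 AU.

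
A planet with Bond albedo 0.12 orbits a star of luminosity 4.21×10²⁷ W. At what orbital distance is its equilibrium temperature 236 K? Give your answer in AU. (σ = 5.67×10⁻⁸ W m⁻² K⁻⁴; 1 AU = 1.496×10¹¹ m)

From T_eq⁴ = L(1−A)/(16πσd²): d = √[L(1−A)/(16πσT_eq⁴)].
d = √[4.21×10²⁷ × 0.88 / (16π × 5.67×10⁻⁸ × (236)⁴)] = 6.47×10¹¹ m = 4.33 AU.

d ≈ 4.33 AU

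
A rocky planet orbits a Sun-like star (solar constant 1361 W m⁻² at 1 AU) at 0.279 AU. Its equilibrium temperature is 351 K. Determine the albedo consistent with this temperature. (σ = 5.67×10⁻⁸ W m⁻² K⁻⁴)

A ≈ 0.80

Flux at 0.279 AU: S = 1361/0.279² = 1.75×10⁴ W m⁻².
From T_eq⁴ = S(1−A)/(4σ): 1−A = 4σT_eq⁴/S.
1−A = 4 × 5.67×10⁻⁸ × (351)⁴ / 1.75×10⁴ = 0.197.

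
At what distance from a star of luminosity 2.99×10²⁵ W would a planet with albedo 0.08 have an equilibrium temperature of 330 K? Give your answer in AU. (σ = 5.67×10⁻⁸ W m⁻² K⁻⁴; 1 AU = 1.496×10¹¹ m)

From T_eq⁴ = L(1−A)/(16πσd²): d = √[L(1−A)/(16πσT_eq⁴)].
d = √[2.99×10²⁵ × 0.92 / (16π × 5.67×10⁻⁸ × (330)⁴)] = 2.85×10¹⁰ m = 0.191 AU.

d ≈ 0.191 AU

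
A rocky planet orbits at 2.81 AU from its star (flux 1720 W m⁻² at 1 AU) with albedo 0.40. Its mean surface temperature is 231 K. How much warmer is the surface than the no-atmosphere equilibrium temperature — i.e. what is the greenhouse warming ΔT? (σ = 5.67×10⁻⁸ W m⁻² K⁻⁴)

ΔT ≈ 76.1 K

S = 1720/2.81² = 217.8 W m⁻².
T_eq = [S(1−A)/(4σ)]^(1/4) = [217.8×0.60/(4×5.67×10⁻⁸)]^(1/4) = 154.9 K.
ΔT = T_surf − T_eq = 231 − 154.9.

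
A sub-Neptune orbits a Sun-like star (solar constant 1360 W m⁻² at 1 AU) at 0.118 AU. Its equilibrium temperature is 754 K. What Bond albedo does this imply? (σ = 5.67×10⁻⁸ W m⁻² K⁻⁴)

Flux at 0.118 AU: S = 1360/0.118² = 9.77×10⁴ W m⁻².
From T_eq⁴ = S(1−A)/(4σ): 1−A = 4σT_eq⁴/S.
1−A = 4 × 5.67×10⁻⁸ × (754)⁴ / 9.77×10⁴ = 0.751.

A ≈ 0.25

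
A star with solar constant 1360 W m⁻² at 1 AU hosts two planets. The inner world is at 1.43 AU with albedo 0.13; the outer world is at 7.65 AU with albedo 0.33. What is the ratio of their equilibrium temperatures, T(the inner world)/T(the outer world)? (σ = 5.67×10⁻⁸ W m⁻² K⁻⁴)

T₁/T₂ ≈ 2.469

T_eq = [S₀(1−A)/(4σd²)]^(1/4), so T ∝ (1−A)^(1/4) / √d.
T₁ = [1360×0.87/(4×5.67×10⁻⁸×1.43²)]^(1/4) = 224.74 K.
T₂ = [1360×0.67/(4×5.67×10⁻⁸×7.65²)]^(1/4) = 91.03 K.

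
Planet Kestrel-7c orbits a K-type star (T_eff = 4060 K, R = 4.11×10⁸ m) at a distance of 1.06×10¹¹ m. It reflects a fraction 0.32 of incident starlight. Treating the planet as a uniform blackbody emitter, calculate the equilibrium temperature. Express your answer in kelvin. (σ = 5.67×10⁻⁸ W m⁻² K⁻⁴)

T_eq ≈ 162 K

L = 4πR_⋆²σT_⋆⁴ = 4π(4.11×10⁸)² × 5.67×10⁻⁸ × (4060)⁴ = 3.27×10²⁵ W.
S = L/(4πd²) = 232 W m⁻².
Energy balance: absorbed = emitted ⇒ πR²·S(1−A) = 4πR²·σT_eq⁴, so T_eq⁴ = S(1−A)/(4σ).
T_eq = [232 × 0.68 / (4 × 5.67×10⁻⁸)]^(1/4) = (6.94×10⁸)^(1/4) = 162 K.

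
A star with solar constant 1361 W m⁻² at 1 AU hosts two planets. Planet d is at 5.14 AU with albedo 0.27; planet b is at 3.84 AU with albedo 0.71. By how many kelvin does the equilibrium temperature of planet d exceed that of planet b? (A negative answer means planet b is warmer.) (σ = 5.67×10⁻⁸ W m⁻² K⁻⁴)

T_eq = [S₀(1−A)/(4σd²)]^(1/4), so T ∝ (1−A)^(1/4) / √d.
T₁ = [1361×0.73/(4×5.67×10⁻⁸×5.14²)]^(1/4) = 113.48 K.
T₂ = [1361×0.29/(4×5.67×10⁻⁸×3.84²)]^(1/4) = 104.23 K.

ΔT ≈ 9.2 K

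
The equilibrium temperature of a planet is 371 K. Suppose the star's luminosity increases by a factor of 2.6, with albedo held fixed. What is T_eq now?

T_eq ∝ L^(1/4) · d^(−1/2).
T′ = 371 × 2.6^(1/4) = 471 K.

T_eq ≈ 471 K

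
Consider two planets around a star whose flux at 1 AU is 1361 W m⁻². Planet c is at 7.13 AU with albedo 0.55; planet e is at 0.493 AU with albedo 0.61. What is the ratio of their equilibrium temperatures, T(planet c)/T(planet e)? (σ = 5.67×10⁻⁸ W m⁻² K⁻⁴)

T₁/T₂ ≈ 0.273

T_eq = [S₀(1−A)/(4σd²)]^(1/4), so T ∝ (1−A)^(1/4) / √d.
T₁ = [1361×0.45/(4×5.67×10⁻⁸×7.13²)]^(1/4) = 85.37 K.
T₂ = [1361×0.39/(4×5.67×10⁻⁸×0.493²)]^(1/4) = 313.25 K.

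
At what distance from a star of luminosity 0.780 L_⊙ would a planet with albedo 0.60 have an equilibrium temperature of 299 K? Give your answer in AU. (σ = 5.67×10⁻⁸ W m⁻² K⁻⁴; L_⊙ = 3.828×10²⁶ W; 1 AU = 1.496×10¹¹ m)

d ≈ 0.484 AU

L = 0.780 × 3.828×10²⁶ = 2.99×10²⁶ W.
From T_eq⁴ = L(1−A)/(16πσd²): d = √[L(1−A)/(16πσT_eq⁴)].
d = √[2.99×10²⁶ × 0.40 / (16π × 5.67×10⁻⁸ × (299)⁴)] = 7.24×10¹⁰ m = 0.484 AU.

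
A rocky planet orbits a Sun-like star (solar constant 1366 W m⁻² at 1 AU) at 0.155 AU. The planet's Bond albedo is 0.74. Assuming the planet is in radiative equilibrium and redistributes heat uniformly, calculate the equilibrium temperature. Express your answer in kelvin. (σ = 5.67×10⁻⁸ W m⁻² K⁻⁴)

T_eq ≈ 505 K

Flux at 0.155 AU: S = 1366/0.155² = 5.69×10⁴ W m⁻².
Energy balance: absorbed = emitted ⇒ πR²·S(1−A) = 4πR²·σT_eq⁴, so T_eq⁴ = S(1−A)/(4σ).
T_eq = [5.69×10⁴ × 0.26 / (4 × 5.67×10⁻⁸)]^(1/4) = (6.52×10¹⁰)^(1/4) = 505 K.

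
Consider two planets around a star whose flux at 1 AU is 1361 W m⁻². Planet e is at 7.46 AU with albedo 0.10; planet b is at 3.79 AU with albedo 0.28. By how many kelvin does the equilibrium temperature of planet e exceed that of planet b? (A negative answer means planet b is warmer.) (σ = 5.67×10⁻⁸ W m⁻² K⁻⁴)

T_eq = [S₀(1−A)/(4σd²)]^(1/4), so T ∝ (1−A)^(1/4) / √d.
T₁ = [1361×0.90/(4×5.67×10⁻⁸×7.46²)]^(1/4) = 99.25 K.
T₂ = [1361×0.72/(4×5.67×10⁻⁸×3.79²)]^(1/4) = 131.69 K.

ΔT ≈ -32.4 K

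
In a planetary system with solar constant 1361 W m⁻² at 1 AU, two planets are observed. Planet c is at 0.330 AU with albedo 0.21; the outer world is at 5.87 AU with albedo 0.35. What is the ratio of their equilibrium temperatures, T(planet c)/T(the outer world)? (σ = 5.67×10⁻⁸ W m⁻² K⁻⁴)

T₁/T₂ ≈ 4.428

T_eq = [S₀(1−A)/(4σd²)]^(1/4), so T ∝ (1−A)^(1/4) / √d.
T₁ = [1361×0.79/(4×5.67×10⁻⁸×0.330²)]^(1/4) = 456.78 K.
T₂ = [1361×0.65/(4×5.67×10⁻⁸×5.87²)]^(1/4) = 103.15 K.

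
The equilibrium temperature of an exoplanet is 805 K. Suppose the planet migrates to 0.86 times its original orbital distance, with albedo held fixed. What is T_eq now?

T_eq ≈ 868 K

T_eq ∝ L^(1/4) · d^(−1/2).
T′ = 805 / 0.86^(1/2) = 868 K.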